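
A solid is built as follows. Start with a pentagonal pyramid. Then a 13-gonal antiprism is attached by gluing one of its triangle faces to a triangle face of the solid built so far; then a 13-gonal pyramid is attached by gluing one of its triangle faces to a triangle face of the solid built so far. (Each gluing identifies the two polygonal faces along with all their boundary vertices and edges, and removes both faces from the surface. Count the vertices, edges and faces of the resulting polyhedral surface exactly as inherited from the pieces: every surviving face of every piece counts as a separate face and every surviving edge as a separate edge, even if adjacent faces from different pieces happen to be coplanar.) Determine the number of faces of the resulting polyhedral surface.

44

A pentagonal pyramid: V=6, E=10, F=6.
Attach a 13-gonal antiprism (V=26, E=52, F=28) along a 3-gon: merge 3 vertices and 3 edges, delete both glued faces → V=29, E=59, F=32.
Attach a 13-gonal pyramid (V=14, E=26, F=14) along a 3-gon: merge 3 vertices and 3 edges, delete both glued faces → V=40, E=82, F=44.
Check: V − E + F = 40 − 82 + 44 = 2.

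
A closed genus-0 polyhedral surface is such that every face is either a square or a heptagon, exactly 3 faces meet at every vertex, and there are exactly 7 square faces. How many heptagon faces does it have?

Let x be the number of heptagons; then F = 7 + x.
Edge–face incidences: 2E = 4·7 + 7·x = 28 + 7x.
Every vertex has degree 3, so 3V = 2E.
Euler: V − E + F = 2 ⇒ (2E)/3 − E + (7 + x) = 2.
Multiply by 6: 2·(2E) − 3·(2E) + 6·(7 + x) = 12, i.e. 42 + 6x − (28 + 7x) = 12.
Collecting terms: −x + 14 = 12, so −x = −2, so x = 2.
Then 2E = 28 + 7·2 = 42, so E = 21, V = 2E/3 = 14, F = 7 + 2 = 9.

2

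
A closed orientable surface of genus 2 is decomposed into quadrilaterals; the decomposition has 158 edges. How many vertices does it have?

χ = 2 − 2·2 = -2, and every face is a square so 4F = 2E.
F = 2E/4 = 79. Then V = -2 + E − F = -2 + 158 − 79 = 77.

77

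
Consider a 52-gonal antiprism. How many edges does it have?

An antiprism on an n-gon has two n-gon caps and 2n triangles: V = 2·52 = 104, E = 4·52 = 208, F = 2·52 + 2 = 106.

208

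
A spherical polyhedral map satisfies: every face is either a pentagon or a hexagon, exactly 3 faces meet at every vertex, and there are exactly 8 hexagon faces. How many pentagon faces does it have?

Let x be the number of pentagons; then F = 8 + x.
Edge–face incidences: 2E = 6·8 + 5·x = 48 + 5x.
Every vertex has degree 3, so 3V = 2E.
Euler: V − E + F = 2 ⇒ (2E)/3 − E + (8 + x) = 2.
Multiply by 6: 2·(2E) − 3·(2E) + 6·(8 + x) = 12, i.e. 48 + 6x − (48 + 5x) = 12.
Collecting terms: x = 12.
Then 2E = 48 + 5·12 = 108, so E = 54, V = 2E/3 = 36, F = 8 + 12 = 20.

12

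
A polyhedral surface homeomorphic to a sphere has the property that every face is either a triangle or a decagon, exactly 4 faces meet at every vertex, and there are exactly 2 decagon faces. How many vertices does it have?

Let x be the number of triangles; then F = 2 + x.
Edge–face incidences: 2E = 10·2 + 3·x = 20 + 3x.
Every vertex has degree 4, so 4V = 2E.
Euler: V − E + F = 2 ⇒ (2E)/4 − E + (2 + x) = 2.
Multiply by 8: 2·(2E) − 4·(2E) + 8·(2 + x) = 16, i.e. 16 + 8x − 2·(20 + 3x) = 16.
Collecting terms: 2x − 24 = 16, so 2x = 40, so x = 20.
Then 2E = 20 + 3·20 = 80, so E = 40, V = 2E/4 = 20, F = 2 + 20 = 22.

20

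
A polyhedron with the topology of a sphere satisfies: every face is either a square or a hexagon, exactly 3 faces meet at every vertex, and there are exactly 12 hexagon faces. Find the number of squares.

6

Let x be the number of squares; then F = 12 + x.
Edge–face incidences: 2E = 6·12 + 4·x = 72 + 4x.
Every vertex has degree 3, so 3V = 2E.
Euler: V − E + F = 2 ⇒ (2E)/3 − E + (12 + x) = 2.
Multiply by 6: 2·(2E) − 3·(2E) + 6·(12 + x) = 12, i.e. 72 + 6x − (72 + 4x) = 12.
Collecting terms: 2x = 12, so x = 6.
Then 2E = 72 + 4·6 = 96, so E = 48, V = 2E/3 = 32, F = 12 + 6 = 18.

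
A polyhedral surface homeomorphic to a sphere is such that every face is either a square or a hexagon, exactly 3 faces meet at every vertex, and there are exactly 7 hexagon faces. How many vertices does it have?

Let x be the number of squares; then F = 7 + x.
Edge–face incidences: 2E = 6·7 + 4·x = 42 + 4x.
Every vertex has degree 3, so 3V = 2E.
Euler: V − E + F = 2 ⇒ (2E)/3 − E + (7 + x) = 2.
Multiply by 6: 2·(2E) − 3·(2E) + 6·(7 + x) = 12, i.e. 42 + 6x − (42 + 4x) = 12.
Collecting terms: 2x = 12, so x = 6.
Then 2E = 42 + 4·6 = 66, so E = 33, V = 2E/3 = 22, F = 7 + 6 = 13.

22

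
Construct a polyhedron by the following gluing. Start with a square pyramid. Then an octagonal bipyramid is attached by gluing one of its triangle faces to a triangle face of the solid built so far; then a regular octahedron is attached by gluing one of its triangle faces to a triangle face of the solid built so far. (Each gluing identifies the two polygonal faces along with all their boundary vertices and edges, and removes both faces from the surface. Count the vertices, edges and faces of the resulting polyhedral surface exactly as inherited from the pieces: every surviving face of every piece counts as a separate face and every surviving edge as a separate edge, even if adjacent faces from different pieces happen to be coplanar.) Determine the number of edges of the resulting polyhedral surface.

38

A square pyramid: V=5, E=8, F=5.
Attach an octagonal bipyramid (V=10, E=24, F=16) along a 3-gon: merge 3 vertices and 3 edges, delete both glued faces → V=12, E=29, F=19.
Attach a regular octahedron (V=6, E=12, F=8) along a 3-gon: merge 3 vertices and 3 edges, delete both glued faces → V=15, E=38, F=25.
Check: V − E + F = 15 − 38 + 25 = 2.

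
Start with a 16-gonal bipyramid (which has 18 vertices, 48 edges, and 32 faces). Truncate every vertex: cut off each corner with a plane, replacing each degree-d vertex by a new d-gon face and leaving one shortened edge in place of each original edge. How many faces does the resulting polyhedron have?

50

Truncation replaces each original edge-end by a new vertex, so V′ = 2E = 96.
Each original edge survives, and each old vertex of degree d contributes d new edges; summing degrees gives Σd = 2E, so E′ = E + 2E = 3E = 144.
Each original face survives and each original vertex becomes one new face: F′ = F + V = 50.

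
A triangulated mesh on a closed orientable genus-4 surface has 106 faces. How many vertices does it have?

47

χ = 2 − 2·4 = -6, and every face is a triangle so 3F = 2E.
E = 3·106/2 = 159. Then V = -6 + E − F = -6 + 159 − 106 = 47.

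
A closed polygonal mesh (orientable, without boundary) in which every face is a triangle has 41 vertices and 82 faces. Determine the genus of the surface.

1

Every face is a triangle, so 2E = 3·82 = 246, giving E = 123.
χ = V − E + F = 41 − 123 + 82 = 0.
For a closed orientable surface χ = 2 − 2g, so g = (2 − (0))/2 = 1.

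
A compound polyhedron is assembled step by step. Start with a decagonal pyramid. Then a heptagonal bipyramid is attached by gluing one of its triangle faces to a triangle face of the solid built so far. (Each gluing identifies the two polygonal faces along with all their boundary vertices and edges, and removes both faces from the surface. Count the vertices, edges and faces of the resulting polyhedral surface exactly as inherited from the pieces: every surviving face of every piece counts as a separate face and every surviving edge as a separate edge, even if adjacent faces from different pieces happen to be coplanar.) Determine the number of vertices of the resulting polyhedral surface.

A decagonal pyramid: V=11, E=20, F=11.
Attach a heptagonal bipyramid (V=9, E=21, F=14) along a 3-gon: merge 3 vertices and 3 edges, delete both glued faces → V=17, E=38, F=23.
Check: V − E + F = 17 − 38 + 23 = 2.

17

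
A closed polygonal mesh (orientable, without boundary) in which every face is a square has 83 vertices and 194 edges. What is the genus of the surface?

Every face is a square and each edge borders two faces, so 4F = 2·194, giving F = 97.
χ = V − E + F = 83 − 194 + 97 = -14.
For a closed orientable surface χ = 2 − 2g, so g = (2 − (-14))/2 = 8.

8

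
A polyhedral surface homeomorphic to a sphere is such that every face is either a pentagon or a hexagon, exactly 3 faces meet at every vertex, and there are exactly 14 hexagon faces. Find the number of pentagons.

Let x be the number of pentagons; then F = 14 + x.
Edge–face incidences: 2E = 6·14 + 5·x = 84 + 5x.
Every vertex has degree 3, so 3V = 2E.
Euler: V − E + F = 2 ⇒ (2E)/3 − E + (14 + x) = 2.
Multiply by 6: 2·(2E) − 3·(2E) + 6·(14 + x) = 12, i.e. 84 + 6x − (84 + 5x) = 12.
Collecting terms: x = 12.
Then 2E = 84 + 5·12 = 144, so E = 72, V = 2E/3 = 48, F = 14 + 12 = 26.

12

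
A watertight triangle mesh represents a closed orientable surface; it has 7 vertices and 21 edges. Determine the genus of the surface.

1

Every face is a triangle and each edge borders two faces, so 3F = 2·21, giving F = 14.
χ = V − E + F = 7 − 21 + 14 = 0.
For a closed orientable surface χ = 2 − 2g, so g = (2 − (0))/2 = 1.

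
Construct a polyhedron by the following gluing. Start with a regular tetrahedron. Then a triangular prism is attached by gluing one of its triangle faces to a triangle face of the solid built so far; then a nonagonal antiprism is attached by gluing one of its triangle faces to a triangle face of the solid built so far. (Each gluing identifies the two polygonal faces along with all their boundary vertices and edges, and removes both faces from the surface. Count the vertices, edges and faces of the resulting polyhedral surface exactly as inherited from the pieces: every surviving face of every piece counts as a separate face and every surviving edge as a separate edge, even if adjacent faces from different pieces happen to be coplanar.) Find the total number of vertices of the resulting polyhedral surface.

22

A regular tetrahedron: V=4, E=6, F=4.
Attach a triangular prism (V=6, E=9, F=5) along a 3-gon: merge 3 vertices and 3 edges, delete both glued faces → V=7, E=12, F=7.
Attach a nonagonal antiprism (V=18, E=36, F=20) along a 3-gon: merge 3 vertices and 3 edges, delete both glued faces → V=22, E=45, F=25.
Check: V − E + F = 22 − 45 + 25 = 2.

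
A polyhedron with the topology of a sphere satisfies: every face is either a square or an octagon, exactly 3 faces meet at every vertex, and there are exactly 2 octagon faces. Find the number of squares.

Let x be the number of squares; then F = 2 + x.
Edge–face incidences: 2E = 8·2 + 4·x = 16 + 4x.
Every vertex has degree 3, so 3V = 2E.
Euler: V − E + F = 2 ⇒ (2E)/3 − E + (2 + x) = 2.
Multiply by 6: 2·(2E) − 3·(2E) + 6·(2 + x) = 12, i.e. 12 + 6x − (16 + 4x) = 12.
Collecting terms: 2x − 4 = 12, so 2x = 16, so x = 8.
Then 2E = 16 + 4·8 = 48, so E = 24, V = 2E/3 = 16, F = 2 + 8 = 10.

8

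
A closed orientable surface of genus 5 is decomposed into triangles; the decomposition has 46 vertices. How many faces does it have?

108

χ = 2 − 2·5 = -8, and every face is a triangle so 3F = 2E.
V − E + F = -8 with E = 3F/2 gives 46 − (3/2 − 1)·F = -8, so F = 108 and E = 162.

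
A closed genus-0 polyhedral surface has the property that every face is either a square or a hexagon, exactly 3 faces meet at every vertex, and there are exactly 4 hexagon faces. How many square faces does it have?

6

Let x be the number of squares; then F = 4 + x.
Edge–face incidences: 2E = 6·4 + 4·x = 24 + 4x.
Every vertex has degree 3, so 3V = 2E.
Euler: V − E + F = 2 ⇒ (2E)/3 − E + (4 + x) = 2.
Multiply by 6: 2·(2E) − 3·(2E) + 6·(4 + x) = 12, i.e. 24 + 6x − (24 + 4x) = 12.
Collecting terms: 2x = 12, so x = 6.
Then 2E = 24 + 4·6 = 48, so E = 24, V = 2E/3 = 16, F = 4 + 6 = 10.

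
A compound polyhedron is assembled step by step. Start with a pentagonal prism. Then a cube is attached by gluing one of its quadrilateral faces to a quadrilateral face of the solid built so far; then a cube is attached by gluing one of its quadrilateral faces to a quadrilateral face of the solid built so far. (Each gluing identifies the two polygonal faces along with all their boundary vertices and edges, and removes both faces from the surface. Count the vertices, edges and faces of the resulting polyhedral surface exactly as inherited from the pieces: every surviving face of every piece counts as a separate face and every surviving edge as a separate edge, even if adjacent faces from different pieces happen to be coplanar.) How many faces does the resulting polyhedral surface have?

15

A pentagonal prism: V=10, E=15, F=7.
Attach a cube (V=8, E=12, F=6) along a 4-gon: merge 4 vertices and 4 edges, delete both glued faces → V=14, E=23, F=11.
Attach a cube (V=8, E=12, F=6) along a 4-gon: merge 4 vertices and 4 edges, delete both glued faces → V=18, E=31, F=15.
Check: V − E + F = 18 − 31 + 15 = 2.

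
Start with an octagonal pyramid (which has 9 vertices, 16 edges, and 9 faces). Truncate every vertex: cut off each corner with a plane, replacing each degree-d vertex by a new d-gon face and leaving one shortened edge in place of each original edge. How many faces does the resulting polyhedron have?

18

Truncation replaces each original edge-end by a new vertex, so V′ = 2E = 32.
Each original edge survives, and each old vertex of degree d contributes d new edges; summing degrees gives Σd = 2E, so E′ = E + 2E = 3E = 48.
Each original face survives and each original vertex becomes one new face: F′ = F + V = 18.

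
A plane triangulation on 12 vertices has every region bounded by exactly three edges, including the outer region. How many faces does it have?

20

In a plane triangulation 3F = 2E and V − E + F = 2, so F = 2V − 4 = 2·12 − 4 = 20.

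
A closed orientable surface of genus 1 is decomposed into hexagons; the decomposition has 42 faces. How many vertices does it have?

84

χ = 2 − 2·1 = 0, and every face is a hexagon so 6F = 2E.
E = 6·42/2 = 126. Then V = 0 + E − F = 0 + 126 − 42 = 84.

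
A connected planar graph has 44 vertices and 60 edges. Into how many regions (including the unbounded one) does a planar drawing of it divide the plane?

Euler's formula for a connected plane graph: V − E + F = 2, so F = 2 − 44 + 60 = 18.

18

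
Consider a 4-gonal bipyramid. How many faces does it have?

8

A bipyramid over an n-gon has 2n triangular faces and n + 2 vertices: V = 4 + 2 = 6, E = 3·4 = 12, F = 2·4 = 8.
Check: V − E + F = 6 − 12 + 8 = 2.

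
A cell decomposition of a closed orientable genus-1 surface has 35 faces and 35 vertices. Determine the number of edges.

70

For a closed orientable surface of genus 1, χ = 2 − 2·1 = 0.
E = V + F − (0) = 35 + 35 − (0) = 70.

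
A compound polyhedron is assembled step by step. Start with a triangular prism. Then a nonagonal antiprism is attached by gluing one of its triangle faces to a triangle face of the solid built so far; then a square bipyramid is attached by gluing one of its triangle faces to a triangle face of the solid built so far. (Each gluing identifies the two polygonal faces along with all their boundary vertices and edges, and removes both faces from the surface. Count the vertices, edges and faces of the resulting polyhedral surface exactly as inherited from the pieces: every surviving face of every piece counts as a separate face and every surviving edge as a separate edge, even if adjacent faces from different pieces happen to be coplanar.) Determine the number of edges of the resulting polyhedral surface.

51

A triangular prism: V=6, E=9, F=5.
Attach a nonagonal antiprism (V=18, E=36, F=20) along a 3-gon: merge 3 vertices and 3 edges, delete both glued faces → V=21, E=42, F=23.
Attach a square bipyramid (V=6, E=12, F=8) along a 3-gon: merge 3 vertices and 3 edges, delete both glued faces → V=24, E=51, F=29.
Check: V − E + F = 24 − 51 + 29 = 2.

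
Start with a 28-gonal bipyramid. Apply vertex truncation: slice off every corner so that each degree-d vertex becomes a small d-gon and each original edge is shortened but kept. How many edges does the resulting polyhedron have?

252

The base solid has V = 30, E = 84, F = 56.
Truncation replaces each original edge-end by a new vertex, so V′ = 2E = 168.
Each original edge survives, and each old vertex of degree d contributes d new edges; summing degrees gives Σd = 2E, so E′ = E + 2E = 3E = 252.
Each original face survives and each original vertex becomes one new face: F′ = F + V = 86.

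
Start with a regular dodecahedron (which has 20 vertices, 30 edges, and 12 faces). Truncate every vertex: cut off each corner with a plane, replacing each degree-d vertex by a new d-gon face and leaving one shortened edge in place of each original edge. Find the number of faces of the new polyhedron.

Truncation replaces each original edge-end by a new vertex, so V′ = 2E = 60.
Each original edge survives, and each old vertex of degree d contributes d new edges; summing degrees gives Σd = 2E, so E′ = E + 2E = 3E = 90.
Each original face survives and each original vertex becomes one new face: F′ = F + V = 32.

32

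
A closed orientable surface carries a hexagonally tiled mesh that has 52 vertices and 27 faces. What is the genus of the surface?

Every face is a hexagon, so 2E = 6·27 = 162, giving E = 81.
χ = V − E + F = 52 − 81 + 27 = -2.
For a closed orientable surface χ = 2 − 2g, so g = (2 − (-2))/2 = 2.

2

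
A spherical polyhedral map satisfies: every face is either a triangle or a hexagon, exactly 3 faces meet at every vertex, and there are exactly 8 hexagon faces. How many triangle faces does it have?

Let x be the number of triangles; then F = 8 + x.
Edge–face incidences: 2E = 6·8 + 3·x = 48 + 3x.
Every vertex has degree 3, so 3V = 2E.
Euler: V − E + F = 2 ⇒ (2E)/3 − E + (8 + x) = 2.
Multiply by 6: 2·(2E) − 3·(2E) + 6·(8 + x) = 12, i.e. 48 + 6x − (48 + 3x) = 12.
Collecting terms: 3x = 12, so x = 4.
Then 2E = 48 + 3·4 = 60, so E = 30, V = 2E/3 = 20, F = 8 + 4 = 12.

4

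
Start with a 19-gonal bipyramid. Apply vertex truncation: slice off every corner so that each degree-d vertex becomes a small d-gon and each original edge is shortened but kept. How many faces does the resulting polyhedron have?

59

The base solid has V = 21, E = 57, F = 38.
Truncation replaces each original edge-end by a new vertex, so V′ = 2E = 114.
Each original edge survives, and each old vertex of degree d contributes d new edges; summing degrees gives Σd = 2E, so E′ = E + 2E = 3E = 171.
Each original face survives and each original vertex becomes one new face: F′ = F + V = 59.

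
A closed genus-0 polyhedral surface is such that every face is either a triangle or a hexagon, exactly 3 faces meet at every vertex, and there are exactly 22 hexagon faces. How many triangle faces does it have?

4

Let x be the number of triangles; then F = 22 + x.
Edge–face incidences: 2E = 6·22 + 3·x = 132 + 3x.
Every vertex has degree 3, so 3V = 2E.
Euler: V − E + F = 2 ⇒ (2E)/3 − E + (22 + x) = 2.
Multiply by 6: 2·(2E) − 3·(2E) + 6·(22 + x) = 12, i.e. 132 + 6x − (132 + 3x) = 12.
Collecting terms: 3x = 12, so x = 4.
Then 2E = 132 + 3·4 = 144, so E = 72, V = 2E/3 = 48, F = 22 + 4 = 26.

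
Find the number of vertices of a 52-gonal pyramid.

53

A pyramid on an n-gon base has one n-gon and n triangles: V = 52 + 1 = 53, E = 2·52 = 104, F = 52 + 1 = 53.
Check: V − E + F = 53 − 104 + 53 = 2.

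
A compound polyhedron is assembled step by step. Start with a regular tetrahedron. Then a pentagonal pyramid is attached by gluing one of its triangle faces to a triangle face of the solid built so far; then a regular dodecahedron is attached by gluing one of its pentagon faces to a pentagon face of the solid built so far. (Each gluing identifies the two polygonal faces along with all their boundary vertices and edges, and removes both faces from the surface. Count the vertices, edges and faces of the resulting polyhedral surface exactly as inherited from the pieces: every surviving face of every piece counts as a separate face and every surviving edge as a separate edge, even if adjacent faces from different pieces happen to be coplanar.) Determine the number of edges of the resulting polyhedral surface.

A regular tetrahedron: V=4, E=6, F=4.
Attach a pentagonal pyramid (V=6, E=10, F=6) along a 3-gon: merge 3 vertices and 3 edges, delete both glued faces → V=7, E=13, F=8.
Attach a regular dodecahedron (V=20, E=30, F=12) along a 5-gon: merge 5 vertices and 5 edges, delete both glued faces → V=22, E=38, F=18.
Check: V − E + F = 22 − 38 + 18 = 2.

38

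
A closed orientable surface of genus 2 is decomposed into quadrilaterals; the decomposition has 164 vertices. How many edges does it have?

χ = 2 − 2·2 = -2, and every face is a square so 4F = 2E.
V − E + F = -2 with E = 4F/2 gives 164 − (4/2 − 1)·F = -2, so F = 166 and E = 332.

332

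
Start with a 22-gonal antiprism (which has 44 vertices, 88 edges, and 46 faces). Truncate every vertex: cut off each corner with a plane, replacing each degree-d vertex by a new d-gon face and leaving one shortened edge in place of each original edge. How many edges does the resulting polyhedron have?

Truncation replaces each original edge-end by a new vertex, so V′ = 2E = 176.
Each original edge survives, and each old vertex of degree d contributes d new edges; summing degrees gives Σd = 2E, so E′ = E + 2E = 3E = 264.
Each original face survives and each original vertex becomes one new face: F′ = F + V = 90.

264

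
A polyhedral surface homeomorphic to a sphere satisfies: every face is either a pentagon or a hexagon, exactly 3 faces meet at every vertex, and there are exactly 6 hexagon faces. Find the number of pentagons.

Let x be the number of pentagons; then F = 6 + x.
Edge–face incidences: 2E = 6·6 + 5·x = 36 + 5x.
Every vertex has degree 3, so 3V = 2E.
Euler: V − E + F = 2 ⇒ (2E)/3 − E + (6 + x) = 2.
Multiply by 6: 2·(2E) − 3·(2E) + 6·(6 + x) = 12, i.e. 36 + 6x − (36 + 5x) = 12.
Collecting terms: x = 12.
Then 2E = 36 + 5·12 = 96, so E = 48, V = 2E/3 = 32, F = 6 + 12 = 18.

12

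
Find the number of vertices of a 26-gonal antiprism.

An antiprism on an n-gon has two n-gon caps and 2n triangles: V = 2·26 = 52, E = 4·26 = 104, F = 2·26 + 2 = 54.

52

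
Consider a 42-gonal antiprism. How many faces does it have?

An antiprism on an n-gon has two n-gon caps and 2n triangles: V = 2·42 = 84, E = 4·42 = 168, F = 2·42 + 2 = 86.
Check: V − E + F = 84 − 168 + 86 = 2.

86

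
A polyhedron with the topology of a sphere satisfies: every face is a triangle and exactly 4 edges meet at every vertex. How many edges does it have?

Each face has 3 edges and each edge borders two faces, so 2E = 3F.
Each vertex has degree 4, so 4V = 2E and hence V = 3F/4.
Euler: V − E + F = 2 ⇒ (3F/4) − (3F/2) + F = 2.
Multiply by 8: (6 − 12 + 8)F = 16, i.e. 2F = 16.
So F = 8, E = 3·8/2 = 12, V = 3·8/4 = 6.

12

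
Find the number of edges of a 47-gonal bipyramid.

A bipyramid over an n-gon has 2n triangular faces and n + 2 vertices: V = 47 + 2 = 49, E = 3·47 = 141, F = 2·47 = 94.

141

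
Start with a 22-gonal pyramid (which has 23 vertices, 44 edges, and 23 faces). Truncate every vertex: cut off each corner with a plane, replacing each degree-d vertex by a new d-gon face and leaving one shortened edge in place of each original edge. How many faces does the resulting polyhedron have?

Truncation replaces each original edge-end by a new vertex, so V′ = 2E = 88.
Each original edge survives, and each old vertex of degree d contributes d new edges; summing degrees gives Σd = 2E, so E′ = E + 2E = 3E = 132.
Each original face survives and each original vertex becomes one new face: F′ = F + V = 46.

46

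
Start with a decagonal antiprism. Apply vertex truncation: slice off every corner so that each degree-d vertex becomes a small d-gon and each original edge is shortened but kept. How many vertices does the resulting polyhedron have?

The base solid has V = 20, E = 40, F = 22.
Truncation replaces each original edge-end by a new vertex, so V′ = 2E = 80.
Each original edge survives, and each old vertex of degree d contributes d new edges; summing degrees gives Σd = 2E, so E′ = E + 2E = 3E = 120.
Each original face survives and each original vertex becomes one new face: F′ = F + V = 42.

80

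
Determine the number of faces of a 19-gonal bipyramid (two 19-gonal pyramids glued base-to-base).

A bipyramid over an n-gon has 2n triangular faces and n + 2 vertices: V = 19 + 2 = 21, E = 3·19 = 57, F = 2·19 = 38.
Check: V − E + F = 21 − 57 + 38 = 2.

38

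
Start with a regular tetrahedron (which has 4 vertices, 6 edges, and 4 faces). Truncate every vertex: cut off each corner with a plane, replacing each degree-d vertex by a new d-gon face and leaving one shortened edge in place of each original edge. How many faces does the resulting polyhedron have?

Truncation replaces each original edge-end by a new vertex, so V′ = 2E = 12.
Each original edge survives, and each old vertex of degree d contributes d new edges; summing degrees gives Σd = 2E, so E′ = E + 2E = 3E = 18.
Each original face survives and each original vertex becomes one new face: F′ = F + V = 8.

8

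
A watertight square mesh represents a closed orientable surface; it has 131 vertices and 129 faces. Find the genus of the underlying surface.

0

Every face is a square, so 2E = 4·129 = 516, giving E = 258.
χ = V − E + F = 131 − 258 + 129 = 2.
For a closed orientable surface χ = 2 − 2g, so g = (2 − (2))/2 = 0.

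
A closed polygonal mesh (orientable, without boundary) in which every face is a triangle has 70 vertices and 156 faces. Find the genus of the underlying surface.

Every face is a triangle, so 2E = 3·156 = 468, giving E = 234.
χ = V − E + F = 70 − 234 + 156 = -8.
For a closed orientable surface χ = 2 − 2g, so g = (2 − (-8))/2 = 5.

5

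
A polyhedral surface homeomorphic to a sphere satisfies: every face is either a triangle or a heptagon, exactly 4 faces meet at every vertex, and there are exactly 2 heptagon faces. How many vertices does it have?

14

Let x be the number of triangles; then F = 2 + x.
Edge–face incidences: 2E = 7·2 + 3·x = 14 + 3x.
Every vertex has degree 4, so 4V = 2E.
Euler: V − E + F = 2 ⇒ (2E)/4 − E + (2 + x) = 2.
Multiply by 8: 2·(2E) − 4·(2E) + 8·(2 + x) = 16, i.e. 16 + 8x − 2·(14 + 3x) = 16.
Collecting terms: 2x − 12 = 16, so 2x = 28, so x = 14.
Then 2E = 14 + 3·14 = 56, so E = 28, V = 2E/4 = 14, F = 2 + 14 = 16.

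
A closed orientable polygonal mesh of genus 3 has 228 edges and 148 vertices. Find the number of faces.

76

For a closed orientable surface of genus 3, χ = 2 − 2·3 = -4.
F = -4 − V + E = -4 − 148 + 228 = 76.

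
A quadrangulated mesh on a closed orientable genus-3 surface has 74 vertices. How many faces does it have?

χ = 2 − 2·3 = -4, and every face is a square so 4F = 2E.
V − E + F = -4 with E = 4F/2 gives 74 − (4/2 − 1)·F = -4, so F = 78 and E = 156.

78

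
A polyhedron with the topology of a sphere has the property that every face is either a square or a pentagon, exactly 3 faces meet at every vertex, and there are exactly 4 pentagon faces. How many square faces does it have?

Let x be the number of squares; then F = 4 + x.
Edge–face incidences: 2E = 5·4 + 4·x = 20 + 4x.
Every vertex has degree 3, so 3V = 2E.
Euler: V − E + F = 2 ⇒ (2E)/3 − E + (4 + x) = 2.
Multiply by 6: 2·(2E) − 3·(2E) + 6·(4 + x) = 12, i.e. 24 + 6x − (20 + 4x) = 12.
Collecting terms: 2x + 4 = 12, so 2x = 8, so x = 4.
Then 2E = 20 + 4·4 = 36, so E = 18, V = 2E/3 = 12, F = 4 + 4 = 8.

4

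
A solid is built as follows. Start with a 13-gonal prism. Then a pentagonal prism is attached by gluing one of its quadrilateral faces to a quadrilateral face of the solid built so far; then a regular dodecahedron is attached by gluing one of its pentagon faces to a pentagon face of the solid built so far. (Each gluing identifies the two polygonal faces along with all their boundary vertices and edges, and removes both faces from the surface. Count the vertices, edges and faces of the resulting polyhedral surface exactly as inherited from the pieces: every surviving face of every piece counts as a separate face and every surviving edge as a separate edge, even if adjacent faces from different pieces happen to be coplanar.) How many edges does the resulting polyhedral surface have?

75

A 13-gonal prism: V=26, E=39, F=15.
Attach a pentagonal prism (V=10, E=15, F=7) along a 4-gon: merge 4 vertices and 4 edges, delete both glued faces → V=32, E=50, F=20.
Attach a regular dodecahedron (V=20, E=30, F=12) along a 5-gon: merge 5 vertices and 5 edges, delete both glued faces → V=47, E=75, F=30.
Check: V − E + F = 47 − 75 + 30 = 2.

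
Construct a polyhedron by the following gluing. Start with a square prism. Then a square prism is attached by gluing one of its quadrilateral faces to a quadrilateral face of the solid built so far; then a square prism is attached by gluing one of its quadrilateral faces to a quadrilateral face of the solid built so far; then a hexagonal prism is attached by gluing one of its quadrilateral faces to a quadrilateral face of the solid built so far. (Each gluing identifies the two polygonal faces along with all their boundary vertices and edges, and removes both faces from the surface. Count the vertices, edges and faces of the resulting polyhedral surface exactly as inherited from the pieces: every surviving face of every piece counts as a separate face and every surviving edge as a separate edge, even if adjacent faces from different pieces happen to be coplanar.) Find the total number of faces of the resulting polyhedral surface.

20

A square prism: V=8, E=12, F=6.
Attach a square prism (V=8, E=12, F=6) along a 4-gon: merge 4 vertices and 4 edges, delete both glued faces → V=12, E=20, F=10.
Attach a square prism (V=8, E=12, F=6) along a 4-gon: merge 4 vertices and 4 edges, delete both glued faces → V=16, E=28, F=14.
Attach a hexagonal prism (V=12, E=18, F=8) along a 4-gon: merge 4 vertices and 4 edges, delete both glued faces → V=24, E=42, F=20.
Check: V − E + F = 24 − 42 + 20 = 2.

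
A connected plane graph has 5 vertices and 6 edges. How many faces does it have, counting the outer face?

3

Euler's formula for a connected plane graph: V − E + F = 2, so F = 2 − 5 + 6 = 3.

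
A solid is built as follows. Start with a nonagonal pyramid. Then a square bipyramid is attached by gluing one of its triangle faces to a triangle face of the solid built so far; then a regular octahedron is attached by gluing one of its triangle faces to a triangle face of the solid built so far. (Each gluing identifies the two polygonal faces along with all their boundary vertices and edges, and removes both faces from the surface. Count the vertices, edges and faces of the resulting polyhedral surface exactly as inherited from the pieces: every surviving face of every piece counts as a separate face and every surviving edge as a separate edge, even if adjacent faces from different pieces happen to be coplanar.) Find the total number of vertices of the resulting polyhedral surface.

16

A nonagonal pyramid: V=10, E=18, F=10.
Attach a square bipyramid (V=6, E=12, F=8) along a 3-gon: merge 3 vertices and 3 edges, delete both glued faces → V=13, E=27, F=16.
Attach a regular octahedron (V=6, E=12, F=8) along a 3-gon: merge 3 vertices and 3 edges, delete both glued faces → V=16, E=36, F=22.
Check: V − E + F = 16 − 36 + 22 = 2.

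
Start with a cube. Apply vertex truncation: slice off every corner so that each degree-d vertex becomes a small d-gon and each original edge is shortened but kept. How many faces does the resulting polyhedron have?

14

The base solid has V = 8, E = 12, F = 6.
Truncation replaces each original edge-end by a new vertex, so V′ = 2E = 24.
Each original edge survives, and each old vertex of degree d contributes d new edges; summing degrees gives Σd = 2E, so E′ = E + 2E = 3E = 36.
Each original face survives and each original vertex becomes one new face: F′ = F + V = 14.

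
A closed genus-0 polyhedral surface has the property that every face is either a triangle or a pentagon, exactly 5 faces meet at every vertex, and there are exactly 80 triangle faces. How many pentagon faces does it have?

12

Let x be the number of pentagons; then F = 80 + x.
Edge–face incidences: 2E = 3·80 + 5·x = 240 + 5x.
Every vertex has degree 5, so 5V = 2E.
Euler: V − E + F = 2 ⇒ (2E)/5 − E + (80 + x) = 2.
Multiply by 10: 2·(2E) − 5·(2E) + 10·(80 + x) = 20, i.e. 800 + 10x − 3·(240 + 5x) = 20.
Collecting terms: −5x + 80 = 20, so −5x = −60, so x = 12.
Then 2E = 240 + 5·12 = 300, so E = 150, V = 2E/5 = 60, F = 80 + 12 = 92.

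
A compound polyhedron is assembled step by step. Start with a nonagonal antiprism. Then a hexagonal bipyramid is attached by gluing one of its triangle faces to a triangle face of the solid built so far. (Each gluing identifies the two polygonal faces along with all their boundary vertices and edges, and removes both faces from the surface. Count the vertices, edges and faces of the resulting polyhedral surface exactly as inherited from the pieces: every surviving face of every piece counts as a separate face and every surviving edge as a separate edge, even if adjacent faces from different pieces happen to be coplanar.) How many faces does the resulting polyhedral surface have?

A nonagonal antiprism: V=18, E=36, F=20.
Attach a hexagonal bipyramid (V=8, E=18, F=12) along a 3-gon: merge 3 vertices and 3 edges, delete both glued faces → V=23, E=51, F=30.
Check: V − E + F = 23 − 51 + 30 = 2.

30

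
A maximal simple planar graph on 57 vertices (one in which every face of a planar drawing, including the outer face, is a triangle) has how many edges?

165

In a plane triangulation 3F = 2E and V − E + F = 2, so E = 3V − 6 = 3·57 − 6 = 165.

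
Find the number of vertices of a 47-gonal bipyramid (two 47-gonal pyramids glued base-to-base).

A bipyramid over an n-gon has 2n triangular faces and n + 2 vertices: V = 47 + 2 = 49, E = 3·47 = 141, F = 2·47 = 94.
Check: V − E + F = 49 − 141 + 94 = 2.

49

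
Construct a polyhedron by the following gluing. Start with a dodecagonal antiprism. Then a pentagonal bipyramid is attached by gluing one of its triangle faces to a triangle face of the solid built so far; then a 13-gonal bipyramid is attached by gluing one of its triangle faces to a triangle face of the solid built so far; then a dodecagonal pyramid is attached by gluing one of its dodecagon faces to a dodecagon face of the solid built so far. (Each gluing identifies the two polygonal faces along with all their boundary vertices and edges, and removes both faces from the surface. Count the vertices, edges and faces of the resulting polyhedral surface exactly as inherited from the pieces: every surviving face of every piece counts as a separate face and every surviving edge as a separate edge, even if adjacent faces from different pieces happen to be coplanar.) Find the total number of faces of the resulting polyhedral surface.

A dodecagonal antiprism: V=24, E=48, F=26.
Attach a pentagonal bipyramid (V=7, E=15, F=10) along a 3-gon: merge 3 vertices and 3 edges, delete both glued faces → V=28, E=60, F=34.
Attach a 13-gonal bipyramid (V=15, E=39, F=26) along a 3-gon: merge 3 vertices and 3 edges, delete both glued faces → V=40, E=96, F=58.
Attach a dodecagonal pyramid (V=13, E=24, F=13) along a 12-gon: merge 12 vertices and 12 edges, delete both glued faces → V=41, E=108, F=69.
Check: V − E + F = 41 − 108 + 69 = 2.

69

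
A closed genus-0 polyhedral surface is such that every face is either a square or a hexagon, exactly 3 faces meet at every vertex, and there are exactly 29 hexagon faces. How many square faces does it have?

Let x be the number of squares; then F = 29 + x.
Edge–face incidences: 2E = 6·29 + 4·x = 174 + 4x.
Every vertex has degree 3, so 3V = 2E.
Euler: V − E + F = 2 ⇒ (2E)/3 − E + (29 + x) = 2.
Multiply by 6: 2·(2E) − 3·(2E) + 6·(29 + x) = 12, i.e. 174 + 6x − (174 + 4x) = 12.
Collecting terms: 2x = 12, so x = 6.
Then 2E = 174 + 4·6 = 198, so E = 99, V = 2E/3 = 66, F = 29 + 6 = 35.

6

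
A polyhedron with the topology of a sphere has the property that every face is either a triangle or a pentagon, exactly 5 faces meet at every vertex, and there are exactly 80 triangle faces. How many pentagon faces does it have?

12

Let x be the number of pentagons; then F = 80 + x.
Edge–face incidences: 2E = 3·80 + 5·x = 240 + 5x.
Every vertex has degree 5, so 5V = 2E.
Euler: V − E + F = 2 ⇒ (2E)/5 − E + (80 + x) = 2.
Multiply by 10: 2·(2E) − 5·(2E) + 10·(80 + x) = 20, i.e. 800 + 10x − 3·(240 + 5x) = 20.
Collecting terms: −5x + 80 = 20, so −5x = −60, so x = 12.
Then 2E = 240 + 5·12 = 300, so E = 150, V = 2E/5 = 60, F = 80 + 12 = 92.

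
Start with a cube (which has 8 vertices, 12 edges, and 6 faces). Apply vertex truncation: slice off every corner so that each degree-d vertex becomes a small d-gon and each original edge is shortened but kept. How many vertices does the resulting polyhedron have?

Truncation replaces each original edge-end by a new vertex, so V′ = 2E = 24.
Each original edge survives, and each old vertex of degree d contributes d new edges; summing degrees gives Σd = 2E, so E′ = E + 2E = 3E = 36.
Each original face survives and each original vertex becomes one new face: F′ = F + V = 14.

24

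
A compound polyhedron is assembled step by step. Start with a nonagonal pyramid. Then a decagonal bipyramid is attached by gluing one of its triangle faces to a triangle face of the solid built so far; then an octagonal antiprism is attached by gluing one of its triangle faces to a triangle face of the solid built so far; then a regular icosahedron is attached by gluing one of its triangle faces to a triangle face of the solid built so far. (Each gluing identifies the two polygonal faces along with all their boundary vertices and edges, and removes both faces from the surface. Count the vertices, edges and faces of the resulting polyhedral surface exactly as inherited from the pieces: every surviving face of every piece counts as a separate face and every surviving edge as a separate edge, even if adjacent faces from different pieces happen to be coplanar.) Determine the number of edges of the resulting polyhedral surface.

A nonagonal pyramid: V=10, E=18, F=10.
Attach a decagonal bipyramid (V=12, E=30, F=20) along a 3-gon: merge 3 vertices and 3 edges, delete both glued faces → V=19, E=45, F=28.
Attach an octagonal antiprism (V=16, E=32, F=18) along a 3-gon: merge 3 vertices and 3 edges, delete both glued faces → V=32, E=74, F=44.
Attach a regular icosahedron (V=12, E=30, F=20) along a 3-gon: merge 3 vertices and 3 edges, delete both glued faces → V=41, E=101, F=62.
Check: V − E + F = 41 − 101 + 62 = 2.

101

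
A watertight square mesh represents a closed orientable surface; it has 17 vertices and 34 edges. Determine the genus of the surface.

1

Every face is a square and each edge borders two faces, so 4F = 2·34, giving F = 17.
χ = V − E + F = 17 − 34 + 17 = 0.
For a closed orientable surface χ = 2 − 2g, so g = (2 − (0))/2 = 1.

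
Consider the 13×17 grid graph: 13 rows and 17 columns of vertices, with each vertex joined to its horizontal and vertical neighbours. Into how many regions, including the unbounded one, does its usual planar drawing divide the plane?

The grid has V = 13·17 = 221 vertices and E = 13·16 + 17·12 = 412 edges.
F = 2 − V + E = 2 − 221 + 412 = 193.

193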